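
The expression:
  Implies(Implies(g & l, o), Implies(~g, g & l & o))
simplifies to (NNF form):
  g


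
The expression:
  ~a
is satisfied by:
  {a: False}


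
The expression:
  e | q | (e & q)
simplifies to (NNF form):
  e | q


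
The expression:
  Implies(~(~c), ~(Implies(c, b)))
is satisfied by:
  {c: False, b: False}
  {b: True, c: False}
  {c: True, b: False}


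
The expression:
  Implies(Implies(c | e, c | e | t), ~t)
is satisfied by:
  {t: False}


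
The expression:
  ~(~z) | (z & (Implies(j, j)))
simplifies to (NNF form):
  z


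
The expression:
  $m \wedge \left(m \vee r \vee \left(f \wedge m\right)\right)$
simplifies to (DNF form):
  $m$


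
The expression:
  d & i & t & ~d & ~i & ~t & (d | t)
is never true.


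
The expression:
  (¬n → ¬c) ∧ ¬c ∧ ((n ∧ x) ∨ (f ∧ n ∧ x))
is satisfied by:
  {x: True, n: True, c: False}


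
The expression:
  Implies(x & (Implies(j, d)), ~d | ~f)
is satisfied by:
  {d: False, x: False, f: False}
  {f: True, d: False, x: False}
  {x: True, d: False, f: False}
  {f: True, x: True, d: False}
  {d: True, f: False, x: False}
  {f: True, d: True, x: False}
  {x: True, d: True, f: False}


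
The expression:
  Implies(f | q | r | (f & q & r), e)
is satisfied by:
  {e: True, r: False, f: False, q: False}
  {q: True, e: True, r: False, f: False}
  {e: True, f: True, r: False, q: False}
  {q: True, e: True, f: True, r: False}
  {e: True, r: True, f: False, q: False}
  {e: True, q: True, r: True, f: False}
  {e: True, f: True, r: True, q: False}
  {q: True, e: True, f: True, r: True}
  {q: False, r: False, f: False, e: False}


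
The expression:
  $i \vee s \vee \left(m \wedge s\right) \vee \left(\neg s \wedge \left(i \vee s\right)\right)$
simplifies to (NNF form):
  $i \vee s$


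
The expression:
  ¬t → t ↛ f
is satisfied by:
  {t: True}


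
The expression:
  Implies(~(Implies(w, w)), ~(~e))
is always true.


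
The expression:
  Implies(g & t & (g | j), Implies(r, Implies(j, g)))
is always true.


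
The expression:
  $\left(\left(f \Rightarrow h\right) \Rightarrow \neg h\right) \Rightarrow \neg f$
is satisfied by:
  {h: True, f: False}
  {f: False, h: False}
  {f: True, h: True}


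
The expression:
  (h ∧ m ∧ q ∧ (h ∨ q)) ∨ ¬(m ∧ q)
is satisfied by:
  {h: True, m: False, q: False}
  {m: False, q: False, h: False}
  {h: True, q: True, m: False}
  {q: True, m: False, h: False}
  {h: True, m: True, q: False}
  {m: True, h: False, q: False}
  {h: True, q: True, m: True}


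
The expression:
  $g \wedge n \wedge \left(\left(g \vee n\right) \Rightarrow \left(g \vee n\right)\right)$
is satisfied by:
  {g: True, n: True}


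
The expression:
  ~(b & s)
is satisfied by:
  {s: False, b: False}
  {b: True, s: False}
  {s: True, b: False}


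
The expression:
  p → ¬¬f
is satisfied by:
  {f: True, p: False}
  {p: False, f: False}
  {p: True, f: True}


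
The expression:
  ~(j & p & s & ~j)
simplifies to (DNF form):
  True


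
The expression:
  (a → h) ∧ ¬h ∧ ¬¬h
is never true.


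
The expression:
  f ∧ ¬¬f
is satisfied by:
  {f: True}


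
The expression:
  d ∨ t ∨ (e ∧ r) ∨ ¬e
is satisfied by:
  {r: True, d: True, t: True, e: False}
  {r: True, d: True, e: False, t: False}
  {r: True, t: True, e: False, d: False}
  {r: True, e: False, t: False, d: False}
  {d: True, t: True, e: False, r: False}
  {d: True, e: False, t: False, r: False}
  {t: True, d: False, e: False, r: False}
  {d: False, e: False, t: False, r: False}
  {d: True, r: True, e: True, t: True}
  {d: True, r: True, e: True, t: False}
  {r: True, e: True, t: True, d: False}
  {r: True, e: True, d: False, t: False}
  {t: True, e: True, d: True, r: False}
  {e: True, d: True, r: False, t: False}
  {e: True, t: True, r: False, d: False}


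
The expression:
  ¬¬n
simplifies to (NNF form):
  n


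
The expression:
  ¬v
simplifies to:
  ¬v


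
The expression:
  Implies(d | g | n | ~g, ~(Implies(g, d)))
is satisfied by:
  {g: True, d: False}


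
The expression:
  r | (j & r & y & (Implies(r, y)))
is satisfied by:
  {r: True}


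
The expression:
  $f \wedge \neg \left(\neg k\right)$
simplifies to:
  $f \wedge k$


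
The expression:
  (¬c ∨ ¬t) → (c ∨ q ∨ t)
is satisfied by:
  {t: True, q: True, c: True}
  {t: True, q: True, c: False}
  {t: True, c: True, q: False}
  {t: True, c: False, q: False}
  {q: True, c: True, t: False}
  {q: True, c: False, t: False}
  {c: True, q: False, t: False}


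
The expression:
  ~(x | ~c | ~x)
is never true.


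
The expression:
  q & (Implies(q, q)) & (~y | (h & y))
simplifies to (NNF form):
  q & (h | ~y)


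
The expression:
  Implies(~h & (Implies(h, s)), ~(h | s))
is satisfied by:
  {h: True, s: False}
  {s: False, h: False}
  {s: True, h: True}


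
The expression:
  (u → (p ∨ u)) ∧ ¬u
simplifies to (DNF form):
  ¬u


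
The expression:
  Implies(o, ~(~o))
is always true.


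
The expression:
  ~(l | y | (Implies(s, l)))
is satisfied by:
  {s: True, y: False, l: False}


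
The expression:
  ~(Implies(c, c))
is never true.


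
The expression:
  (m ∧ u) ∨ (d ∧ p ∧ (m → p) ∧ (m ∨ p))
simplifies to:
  (d ∨ m) ∧ (d ∨ u) ∧ (m ∨ p) ∧ (p ∨ u)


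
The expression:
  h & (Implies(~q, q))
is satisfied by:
  {h: True, q: True}


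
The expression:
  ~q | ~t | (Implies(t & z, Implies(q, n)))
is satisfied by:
  {n: True, t: False, z: False, q: False}
  {n: False, t: False, z: False, q: False}
  {q: True, n: True, t: False, z: False}
  {q: True, n: False, t: False, z: False}
  {n: True, z: True, q: False, t: False}
  {z: True, q: False, t: False, n: False}
  {q: True, z: True, n: True, t: False}
  {q: True, z: True, n: False, t: False}
  {n: True, t: True, q: False, z: False}
  {t: True, q: False, z: False, n: False}
  {n: True, q: True, t: True, z: False}
  {q: True, t: True, n: False, z: False}
  {n: True, z: True, t: True, q: False}
  {z: True, t: True, q: False, n: False}
  {q: True, z: True, t: True, n: True}


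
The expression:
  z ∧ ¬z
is never true.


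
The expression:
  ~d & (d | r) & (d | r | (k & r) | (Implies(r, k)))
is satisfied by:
  {r: True, d: False}


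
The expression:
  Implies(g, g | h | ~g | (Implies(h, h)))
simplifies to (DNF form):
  True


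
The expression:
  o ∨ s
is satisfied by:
  {o: True, s: True}
  {o: True, s: False}
  {s: True, o: False}


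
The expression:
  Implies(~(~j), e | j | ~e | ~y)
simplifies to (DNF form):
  True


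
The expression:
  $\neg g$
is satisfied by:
  {g: False}


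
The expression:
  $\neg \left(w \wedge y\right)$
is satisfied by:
  {w: False, y: False}
  {y: True, w: False}
  {w: True, y: False}


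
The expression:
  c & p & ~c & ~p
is never true.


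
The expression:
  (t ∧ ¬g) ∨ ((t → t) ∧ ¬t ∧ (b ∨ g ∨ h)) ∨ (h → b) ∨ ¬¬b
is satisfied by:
  {b: True, h: False, t: False, g: False}
  {b: False, h: False, t: False, g: False}
  {g: True, b: True, h: False, t: False}
  {g: True, b: False, h: False, t: False}
  {b: True, t: True, g: False, h: False}
  {t: True, g: False, h: False, b: False}
  {g: True, t: True, b: True, h: False}
  {g: True, t: True, b: False, h: False}
  {b: True, h: True, g: False, t: False}
  {h: True, g: False, t: False, b: False}
  {b: True, g: True, h: True, t: False}
  {g: True, h: True, b: False, t: False}
  {b: True, t: True, h: True, g: False}
  {t: True, h: True, g: False, b: False}
  {g: True, t: True, h: True, b: True}


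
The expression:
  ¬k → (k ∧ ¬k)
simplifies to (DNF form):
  k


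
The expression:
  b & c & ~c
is never true.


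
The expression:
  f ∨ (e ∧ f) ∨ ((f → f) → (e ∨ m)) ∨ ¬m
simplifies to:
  True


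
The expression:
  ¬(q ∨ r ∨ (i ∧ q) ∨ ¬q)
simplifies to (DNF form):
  False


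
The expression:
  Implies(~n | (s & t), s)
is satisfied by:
  {n: True, s: True}
  {n: True, s: False}
  {s: True, n: False}


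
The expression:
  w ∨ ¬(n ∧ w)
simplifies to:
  True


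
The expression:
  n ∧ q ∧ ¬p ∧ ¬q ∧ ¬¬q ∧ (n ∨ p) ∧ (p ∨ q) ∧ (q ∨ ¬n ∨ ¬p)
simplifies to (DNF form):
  False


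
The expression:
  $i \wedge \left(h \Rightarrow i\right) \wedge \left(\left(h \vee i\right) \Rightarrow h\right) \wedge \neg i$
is never true.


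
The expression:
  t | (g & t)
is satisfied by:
  {t: True}


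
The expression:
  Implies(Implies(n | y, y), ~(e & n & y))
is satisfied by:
  {e: False, y: False, n: False}
  {n: True, e: False, y: False}
  {y: True, e: False, n: False}
  {n: True, y: True, e: False}
  {e: True, n: False, y: False}
  {n: True, e: True, y: False}
  {y: True, e: True, n: False}


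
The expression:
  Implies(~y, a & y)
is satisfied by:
  {y: True}


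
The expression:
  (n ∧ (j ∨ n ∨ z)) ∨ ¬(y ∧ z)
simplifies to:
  n ∨ ¬y ∨ ¬z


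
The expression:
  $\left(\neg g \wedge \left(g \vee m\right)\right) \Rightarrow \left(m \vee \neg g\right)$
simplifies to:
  $\text{True}$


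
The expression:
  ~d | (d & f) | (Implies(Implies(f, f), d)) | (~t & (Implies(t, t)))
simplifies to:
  True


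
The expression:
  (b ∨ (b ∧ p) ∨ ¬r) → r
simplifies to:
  r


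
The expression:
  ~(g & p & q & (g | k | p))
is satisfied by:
  {p: False, q: False, g: False}
  {g: True, p: False, q: False}
  {q: True, p: False, g: False}
  {g: True, q: True, p: False}
  {p: True, g: False, q: False}
  {g: True, p: True, q: False}
  {q: True, p: True, g: False}


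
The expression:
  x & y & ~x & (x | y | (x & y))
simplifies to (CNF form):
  False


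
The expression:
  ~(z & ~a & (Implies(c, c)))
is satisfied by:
  {a: True, z: False}
  {z: False, a: False}
  {z: True, a: True}


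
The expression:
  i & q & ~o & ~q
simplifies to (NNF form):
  False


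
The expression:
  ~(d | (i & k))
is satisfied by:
  {d: False, k: False, i: False}
  {i: True, d: False, k: False}
  {k: True, d: False, i: False}


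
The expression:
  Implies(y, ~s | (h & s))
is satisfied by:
  {h: True, s: False, y: False}
  {s: False, y: False, h: False}
  {y: True, h: True, s: False}
  {y: True, s: False, h: False}
  {h: True, s: True, y: False}
  {s: True, h: False, y: False}
  {y: True, s: True, h: True}


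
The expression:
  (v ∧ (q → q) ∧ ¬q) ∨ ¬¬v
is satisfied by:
  {v: True}


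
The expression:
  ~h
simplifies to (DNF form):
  ~h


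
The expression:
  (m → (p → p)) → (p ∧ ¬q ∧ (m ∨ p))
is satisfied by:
  {p: True, q: False}


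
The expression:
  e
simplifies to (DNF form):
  e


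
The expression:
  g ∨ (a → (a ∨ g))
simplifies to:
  True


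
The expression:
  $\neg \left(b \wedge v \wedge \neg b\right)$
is always true.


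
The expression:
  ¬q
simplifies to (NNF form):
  ¬q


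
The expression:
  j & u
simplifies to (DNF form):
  j & u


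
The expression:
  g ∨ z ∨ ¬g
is always true.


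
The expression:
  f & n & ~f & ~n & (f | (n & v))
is never true.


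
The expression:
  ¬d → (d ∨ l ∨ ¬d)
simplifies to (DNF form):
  True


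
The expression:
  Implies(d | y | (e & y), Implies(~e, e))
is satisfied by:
  {e: True, d: False, y: False}
  {y: True, e: True, d: False}
  {e: True, d: True, y: False}
  {y: True, e: True, d: True}
  {y: False, d: False, e: False}


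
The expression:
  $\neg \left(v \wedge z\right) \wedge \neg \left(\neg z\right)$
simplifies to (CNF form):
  $z \wedge \neg v$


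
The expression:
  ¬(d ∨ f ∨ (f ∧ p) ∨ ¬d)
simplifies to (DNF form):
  False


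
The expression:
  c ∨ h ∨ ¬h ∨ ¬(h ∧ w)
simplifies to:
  True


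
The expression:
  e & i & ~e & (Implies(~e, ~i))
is never true.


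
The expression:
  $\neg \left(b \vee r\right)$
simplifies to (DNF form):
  $\neg b \wedge \neg r$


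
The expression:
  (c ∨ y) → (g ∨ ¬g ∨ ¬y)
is always true.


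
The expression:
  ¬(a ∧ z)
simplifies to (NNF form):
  ¬a ∨ ¬z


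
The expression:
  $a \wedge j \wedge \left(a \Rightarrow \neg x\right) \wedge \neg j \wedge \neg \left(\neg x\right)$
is never true.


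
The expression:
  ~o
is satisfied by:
  {o: False}


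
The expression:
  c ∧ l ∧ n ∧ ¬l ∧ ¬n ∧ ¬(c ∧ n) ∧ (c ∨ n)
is never true.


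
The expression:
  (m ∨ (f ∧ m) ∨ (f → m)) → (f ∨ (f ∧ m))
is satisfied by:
  {f: True}


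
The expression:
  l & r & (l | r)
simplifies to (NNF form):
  l & r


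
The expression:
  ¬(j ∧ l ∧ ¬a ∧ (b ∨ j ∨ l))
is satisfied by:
  {a: True, l: False, j: False}
  {l: False, j: False, a: False}
  {j: True, a: True, l: False}
  {j: True, l: False, a: False}
  {a: True, l: True, j: False}
  {l: True, a: False, j: False}
  {j: True, l: True, a: True}


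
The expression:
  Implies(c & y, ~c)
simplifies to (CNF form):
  ~c | ~y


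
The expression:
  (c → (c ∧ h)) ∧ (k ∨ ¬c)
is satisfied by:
  {h: True, k: True, c: False}
  {h: True, k: False, c: False}
  {k: True, h: False, c: False}
  {h: False, k: False, c: False}
  {h: True, c: True, k: True}


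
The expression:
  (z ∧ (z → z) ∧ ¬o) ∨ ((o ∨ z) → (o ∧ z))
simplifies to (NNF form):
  z ∨ ¬o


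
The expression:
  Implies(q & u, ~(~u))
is always true.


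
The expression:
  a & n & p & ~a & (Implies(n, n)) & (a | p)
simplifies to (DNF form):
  False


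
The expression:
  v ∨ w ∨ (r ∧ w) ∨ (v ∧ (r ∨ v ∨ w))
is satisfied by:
  {v: True, w: True}
  {v: True, w: False}
  {w: True, v: False}


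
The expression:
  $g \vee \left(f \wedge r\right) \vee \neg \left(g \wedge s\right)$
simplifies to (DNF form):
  $\text{True}$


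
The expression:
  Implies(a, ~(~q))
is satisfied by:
  {q: True, a: False}
  {a: False, q: False}
  {a: True, q: True}


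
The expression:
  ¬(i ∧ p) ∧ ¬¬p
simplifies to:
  p ∧ ¬i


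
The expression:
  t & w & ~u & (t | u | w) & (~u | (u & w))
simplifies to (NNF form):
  t & w & ~u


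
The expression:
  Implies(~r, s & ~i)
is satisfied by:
  {r: True, s: True, i: False}
  {r: True, s: False, i: False}
  {r: True, i: True, s: True}
  {r: True, i: True, s: False}
  {s: True, i: False, r: False}


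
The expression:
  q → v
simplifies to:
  v ∨ ¬q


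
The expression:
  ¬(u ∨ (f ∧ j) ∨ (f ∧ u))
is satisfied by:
  {j: False, u: False, f: False}
  {f: True, j: False, u: False}
  {j: True, f: False, u: False}


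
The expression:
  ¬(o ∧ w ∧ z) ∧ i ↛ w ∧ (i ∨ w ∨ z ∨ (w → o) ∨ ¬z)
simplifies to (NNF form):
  i ∧ ¬w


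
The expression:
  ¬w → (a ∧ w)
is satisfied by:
  {w: True}


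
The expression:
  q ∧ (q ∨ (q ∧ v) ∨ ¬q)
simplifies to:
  q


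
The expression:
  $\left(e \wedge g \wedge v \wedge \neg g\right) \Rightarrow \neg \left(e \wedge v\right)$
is always true.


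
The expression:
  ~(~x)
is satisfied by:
  {x: True}


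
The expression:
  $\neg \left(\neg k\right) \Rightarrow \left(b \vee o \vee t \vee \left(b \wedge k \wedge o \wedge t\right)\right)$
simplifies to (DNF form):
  $b \vee o \vee t \vee \neg k$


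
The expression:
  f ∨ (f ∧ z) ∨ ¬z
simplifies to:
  f ∨ ¬z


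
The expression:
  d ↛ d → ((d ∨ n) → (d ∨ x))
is always true.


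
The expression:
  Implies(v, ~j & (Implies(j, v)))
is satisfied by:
  {v: False, j: False}
  {j: True, v: False}
  {v: True, j: False}


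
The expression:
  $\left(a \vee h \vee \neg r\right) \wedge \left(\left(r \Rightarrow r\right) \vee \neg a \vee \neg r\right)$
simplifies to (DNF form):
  $a \vee h \vee \neg r$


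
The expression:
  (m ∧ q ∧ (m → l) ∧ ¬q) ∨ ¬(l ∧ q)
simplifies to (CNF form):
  ¬l ∨ ¬q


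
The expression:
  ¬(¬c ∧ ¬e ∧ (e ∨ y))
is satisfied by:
  {c: True, e: True, y: False}
  {c: True, e: False, y: False}
  {e: True, c: False, y: False}
  {c: False, e: False, y: False}
  {c: True, y: True, e: True}
  {c: True, y: True, e: False}
  {y: True, e: True, c: False}


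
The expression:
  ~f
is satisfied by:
  {f: False}


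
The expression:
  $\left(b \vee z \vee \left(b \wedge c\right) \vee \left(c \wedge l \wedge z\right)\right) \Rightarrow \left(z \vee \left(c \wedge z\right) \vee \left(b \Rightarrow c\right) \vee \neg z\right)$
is always true.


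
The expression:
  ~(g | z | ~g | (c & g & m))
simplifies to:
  False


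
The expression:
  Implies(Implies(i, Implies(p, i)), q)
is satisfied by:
  {q: True}


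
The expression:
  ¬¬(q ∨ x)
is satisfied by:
  {x: True, q: True}
  {x: True, q: False}
  {q: True, x: False}


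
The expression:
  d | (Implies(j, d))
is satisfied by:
  {d: True, j: False}
  {j: False, d: False}
  {j: True, d: True}


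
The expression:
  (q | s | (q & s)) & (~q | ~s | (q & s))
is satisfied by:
  {q: True, s: True}
  {q: True, s: False}
  {s: True, q: False}


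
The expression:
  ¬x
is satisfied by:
  {x: False}


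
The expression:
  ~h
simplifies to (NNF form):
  ~h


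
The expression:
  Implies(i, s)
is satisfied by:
  {s: True, i: False}
  {i: False, s: False}
  {i: True, s: True}


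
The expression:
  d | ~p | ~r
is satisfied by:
  {d: True, p: False, r: False}
  {p: False, r: False, d: False}
  {r: True, d: True, p: False}
  {r: True, p: False, d: False}
  {d: True, p: True, r: False}
  {p: True, d: False, r: False}
  {r: True, p: True, d: True}


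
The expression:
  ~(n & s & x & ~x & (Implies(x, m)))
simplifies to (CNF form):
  True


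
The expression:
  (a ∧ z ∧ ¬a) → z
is always true.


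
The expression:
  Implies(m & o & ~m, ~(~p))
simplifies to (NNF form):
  True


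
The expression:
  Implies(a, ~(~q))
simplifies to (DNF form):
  q | ~a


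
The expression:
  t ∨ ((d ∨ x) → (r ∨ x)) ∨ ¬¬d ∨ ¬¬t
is always true.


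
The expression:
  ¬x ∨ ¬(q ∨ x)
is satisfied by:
  {x: False}


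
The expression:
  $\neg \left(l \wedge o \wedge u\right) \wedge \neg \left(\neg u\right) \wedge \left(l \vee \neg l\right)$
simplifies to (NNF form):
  $u \wedge \left(\neg l \vee \neg o\right)$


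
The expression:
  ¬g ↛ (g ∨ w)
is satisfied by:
  {g: False, w: False}


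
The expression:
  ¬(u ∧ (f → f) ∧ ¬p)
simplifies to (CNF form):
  p ∨ ¬u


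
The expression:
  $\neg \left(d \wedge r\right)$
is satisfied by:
  {d: False, r: False}
  {r: True, d: False}
  {d: True, r: False}


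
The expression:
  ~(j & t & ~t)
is always true.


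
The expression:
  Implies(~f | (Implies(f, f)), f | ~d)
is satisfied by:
  {f: True, d: False}
  {d: False, f: False}
  {d: True, f: True}


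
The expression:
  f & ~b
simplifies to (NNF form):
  f & ~b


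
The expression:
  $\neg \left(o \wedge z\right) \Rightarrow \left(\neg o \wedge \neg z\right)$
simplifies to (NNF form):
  $\left(o \wedge z\right) \vee \left(\neg o \wedge \neg z\right)$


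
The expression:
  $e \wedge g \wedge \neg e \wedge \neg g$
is never true.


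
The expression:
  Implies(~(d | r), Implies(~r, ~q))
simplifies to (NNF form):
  d | r | ~q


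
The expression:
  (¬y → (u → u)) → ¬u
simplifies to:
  ¬u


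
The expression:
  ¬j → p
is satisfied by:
  {p: True, j: True}
  {p: True, j: False}
  {j: True, p: False}


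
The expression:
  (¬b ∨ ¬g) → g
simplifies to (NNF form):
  g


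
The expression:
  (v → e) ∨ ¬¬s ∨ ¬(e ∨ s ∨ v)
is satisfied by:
  {s: True, e: True, v: False}
  {s: True, v: False, e: False}
  {e: True, v: False, s: False}
  {e: False, v: False, s: False}
  {s: True, e: True, v: True}
  {s: True, v: True, e: False}
  {e: True, v: True, s: False}


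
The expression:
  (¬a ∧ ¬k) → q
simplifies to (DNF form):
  a ∨ k ∨ q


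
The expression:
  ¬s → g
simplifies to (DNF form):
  g ∨ s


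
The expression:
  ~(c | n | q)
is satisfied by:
  {q: False, n: False, c: False}


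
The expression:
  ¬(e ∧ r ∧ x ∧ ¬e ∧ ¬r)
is always true.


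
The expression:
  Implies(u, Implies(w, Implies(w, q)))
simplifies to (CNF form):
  q | ~u | ~w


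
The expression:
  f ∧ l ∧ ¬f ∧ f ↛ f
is never true.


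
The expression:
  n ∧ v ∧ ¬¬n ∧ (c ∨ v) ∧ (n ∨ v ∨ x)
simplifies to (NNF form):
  n ∧ v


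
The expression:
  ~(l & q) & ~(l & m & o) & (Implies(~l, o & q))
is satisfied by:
  {q: True, o: True, l: False, m: False}
  {q: True, o: True, m: True, l: False}
  {l: True, o: False, m: False, q: False}
  {o: True, l: True, m: False, q: False}
  {m: True, l: True, o: False, q: False}


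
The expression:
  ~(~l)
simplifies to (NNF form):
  l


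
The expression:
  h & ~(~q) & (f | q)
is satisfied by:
  {h: True, q: True}


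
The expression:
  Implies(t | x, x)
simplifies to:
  x | ~t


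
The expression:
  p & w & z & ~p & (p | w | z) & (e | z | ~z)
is never true.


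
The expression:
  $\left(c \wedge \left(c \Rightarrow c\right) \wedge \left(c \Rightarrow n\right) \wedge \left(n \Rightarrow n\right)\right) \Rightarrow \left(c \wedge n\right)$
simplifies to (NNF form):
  $\text{True}$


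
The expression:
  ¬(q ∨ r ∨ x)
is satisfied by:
  {q: False, r: False, x: False}


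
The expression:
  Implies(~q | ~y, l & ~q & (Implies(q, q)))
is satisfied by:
  {y: True, l: True, q: False}
  {l: True, q: False, y: False}
  {y: True, q: True, l: True}
  {y: True, q: True, l: False}


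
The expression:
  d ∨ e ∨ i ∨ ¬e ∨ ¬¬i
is always true.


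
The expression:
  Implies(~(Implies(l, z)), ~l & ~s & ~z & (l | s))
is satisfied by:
  {z: True, l: False}
  {l: False, z: False}
  {l: True, z: True}


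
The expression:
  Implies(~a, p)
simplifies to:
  a | p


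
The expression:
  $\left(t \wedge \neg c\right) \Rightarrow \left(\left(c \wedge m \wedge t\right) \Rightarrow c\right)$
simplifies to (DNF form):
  $\text{True}$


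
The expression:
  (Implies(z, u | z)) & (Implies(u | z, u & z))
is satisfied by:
  {z: False, u: False}
  {u: True, z: True}


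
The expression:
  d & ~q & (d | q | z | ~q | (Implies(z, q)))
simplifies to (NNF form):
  d & ~q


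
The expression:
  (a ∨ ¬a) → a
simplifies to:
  a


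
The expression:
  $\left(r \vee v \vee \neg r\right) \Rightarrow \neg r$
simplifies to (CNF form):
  $\neg r$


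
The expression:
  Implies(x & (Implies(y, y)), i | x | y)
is always true.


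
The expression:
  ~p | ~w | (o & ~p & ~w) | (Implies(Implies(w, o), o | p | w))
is always true.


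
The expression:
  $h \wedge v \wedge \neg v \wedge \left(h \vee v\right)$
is never true.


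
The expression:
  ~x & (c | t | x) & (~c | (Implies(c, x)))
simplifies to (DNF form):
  t & ~c & ~x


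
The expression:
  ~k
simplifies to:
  ~k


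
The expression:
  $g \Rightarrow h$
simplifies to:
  $h \vee \neg g$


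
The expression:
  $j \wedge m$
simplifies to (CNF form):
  $j \wedge m$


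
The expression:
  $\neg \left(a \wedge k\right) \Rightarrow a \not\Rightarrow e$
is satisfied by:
  {a: True, k: True, e: False}
  {a: True, e: False, k: False}
  {a: True, k: True, e: True}


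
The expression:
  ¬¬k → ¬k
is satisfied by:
  {k: False}


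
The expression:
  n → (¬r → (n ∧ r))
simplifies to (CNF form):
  r ∨ ¬n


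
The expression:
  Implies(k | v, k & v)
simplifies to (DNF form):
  (k & v) | (~k & ~v)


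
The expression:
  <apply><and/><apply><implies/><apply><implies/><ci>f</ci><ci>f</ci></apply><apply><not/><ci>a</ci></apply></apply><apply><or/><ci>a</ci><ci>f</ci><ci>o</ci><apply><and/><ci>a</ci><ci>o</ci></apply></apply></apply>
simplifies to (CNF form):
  <apply><and/><apply><not/><ci>a</ci></apply><apply><or/><ci>f</ci><ci>o</ci></apply></apply>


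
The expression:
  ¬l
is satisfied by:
  {l: False}


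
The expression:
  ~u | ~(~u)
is always true.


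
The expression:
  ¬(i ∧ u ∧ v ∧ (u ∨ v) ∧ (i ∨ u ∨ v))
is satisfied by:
  {u: False, v: False, i: False}
  {i: True, u: False, v: False}
  {v: True, u: False, i: False}
  {i: True, v: True, u: False}
  {u: True, i: False, v: False}
  {i: True, u: True, v: False}
  {v: True, u: True, i: False}


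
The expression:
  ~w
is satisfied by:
  {w: False}


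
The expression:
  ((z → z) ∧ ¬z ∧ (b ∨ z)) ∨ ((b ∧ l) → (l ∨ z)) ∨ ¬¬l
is always true.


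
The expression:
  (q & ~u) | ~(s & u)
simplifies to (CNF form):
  ~s | ~u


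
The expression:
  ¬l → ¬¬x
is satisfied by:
  {x: True, l: True}
  {x: True, l: False}
  {l: True, x: False}


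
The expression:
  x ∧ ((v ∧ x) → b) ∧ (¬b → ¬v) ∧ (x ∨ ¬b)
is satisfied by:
  {b: True, x: True, v: False}
  {x: True, v: False, b: False}
  {b: True, v: True, x: True}


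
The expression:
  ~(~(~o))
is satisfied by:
  {o: False}


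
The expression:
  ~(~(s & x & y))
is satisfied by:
  {s: True, x: True, y: True}


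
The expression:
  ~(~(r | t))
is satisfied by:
  {r: True, t: True}
  {r: True, t: False}
  {t: True, r: False}


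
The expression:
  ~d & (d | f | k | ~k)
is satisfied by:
  {d: False}


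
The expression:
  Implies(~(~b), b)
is always true.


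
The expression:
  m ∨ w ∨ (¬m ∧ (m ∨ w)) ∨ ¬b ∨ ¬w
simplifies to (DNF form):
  True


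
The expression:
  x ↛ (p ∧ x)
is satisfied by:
  {x: True, p: False}


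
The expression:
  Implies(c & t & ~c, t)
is always true.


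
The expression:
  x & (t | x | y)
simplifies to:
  x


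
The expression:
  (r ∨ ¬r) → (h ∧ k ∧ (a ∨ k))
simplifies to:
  h ∧ k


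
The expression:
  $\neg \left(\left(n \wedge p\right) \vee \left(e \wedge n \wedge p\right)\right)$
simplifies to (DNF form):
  $\neg n \vee \neg p$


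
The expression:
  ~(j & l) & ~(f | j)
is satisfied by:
  {f: False, j: False}


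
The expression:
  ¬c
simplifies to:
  ¬c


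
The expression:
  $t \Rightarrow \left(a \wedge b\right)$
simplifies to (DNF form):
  $\left(a \wedge b\right) \vee \neg t$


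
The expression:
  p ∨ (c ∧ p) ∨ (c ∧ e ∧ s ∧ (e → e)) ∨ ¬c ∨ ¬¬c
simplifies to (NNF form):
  True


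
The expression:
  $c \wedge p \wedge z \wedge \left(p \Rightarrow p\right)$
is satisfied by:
  {c: True, z: True, p: True}


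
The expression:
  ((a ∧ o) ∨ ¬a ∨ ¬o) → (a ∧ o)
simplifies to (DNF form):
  a ∧ o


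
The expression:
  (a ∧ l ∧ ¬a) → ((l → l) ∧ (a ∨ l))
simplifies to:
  True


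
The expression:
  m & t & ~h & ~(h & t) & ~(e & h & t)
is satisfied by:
  {t: True, m: True, h: False}


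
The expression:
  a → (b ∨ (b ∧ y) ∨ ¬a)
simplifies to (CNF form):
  b ∨ ¬a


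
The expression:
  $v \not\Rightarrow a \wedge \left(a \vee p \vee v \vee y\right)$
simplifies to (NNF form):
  $v \wedge \neg a$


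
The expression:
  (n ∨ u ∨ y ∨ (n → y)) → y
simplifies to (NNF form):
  y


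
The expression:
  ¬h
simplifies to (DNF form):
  ¬h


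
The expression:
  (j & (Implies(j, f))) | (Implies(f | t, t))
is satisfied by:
  {t: True, j: True, f: False}
  {t: True, j: False, f: False}
  {j: True, t: False, f: False}
  {t: False, j: False, f: False}
  {f: True, t: True, j: True}
  {f: True, t: True, j: False}
  {f: True, j: True, t: False}


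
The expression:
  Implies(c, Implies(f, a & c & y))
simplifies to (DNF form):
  ~c | ~f | (a & y)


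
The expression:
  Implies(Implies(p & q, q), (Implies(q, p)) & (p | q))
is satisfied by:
  {p: True}


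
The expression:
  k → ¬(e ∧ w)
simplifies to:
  ¬e ∨ ¬k ∨ ¬w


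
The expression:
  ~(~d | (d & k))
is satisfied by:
  {d: True, k: False}


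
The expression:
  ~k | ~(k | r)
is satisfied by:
  {k: False}


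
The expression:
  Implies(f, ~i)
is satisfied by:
  {i: False, f: False}
  {f: True, i: False}
  {i: True, f: False}


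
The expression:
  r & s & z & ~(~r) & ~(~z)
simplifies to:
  r & s & z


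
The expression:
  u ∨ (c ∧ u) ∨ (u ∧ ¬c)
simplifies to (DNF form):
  u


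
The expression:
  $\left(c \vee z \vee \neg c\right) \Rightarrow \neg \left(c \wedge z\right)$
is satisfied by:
  {c: False, z: False}
  {z: True, c: False}
  {c: True, z: False}


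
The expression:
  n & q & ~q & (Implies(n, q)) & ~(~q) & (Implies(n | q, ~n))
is never true.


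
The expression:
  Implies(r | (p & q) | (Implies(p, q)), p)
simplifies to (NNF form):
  p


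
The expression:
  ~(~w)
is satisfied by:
  {w: True}


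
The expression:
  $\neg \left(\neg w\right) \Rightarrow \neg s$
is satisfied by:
  {s: False, w: False}
  {w: True, s: False}
  {s: True, w: False}


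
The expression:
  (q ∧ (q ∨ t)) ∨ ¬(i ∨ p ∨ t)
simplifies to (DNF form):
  q ∨ (¬i ∧ ¬p ∧ ¬t)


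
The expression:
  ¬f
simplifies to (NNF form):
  ¬f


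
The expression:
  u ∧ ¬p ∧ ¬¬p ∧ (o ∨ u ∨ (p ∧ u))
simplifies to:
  False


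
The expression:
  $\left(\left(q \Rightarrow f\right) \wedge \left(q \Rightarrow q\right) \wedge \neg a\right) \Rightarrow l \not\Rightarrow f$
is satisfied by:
  {a: True, l: True, q: True, f: False}
  {a: True, l: True, q: False, f: False}
  {a: True, q: True, l: False, f: False}
  {a: True, q: False, l: False, f: False}
  {f: True, a: True, l: True, q: True}
  {f: True, a: True, l: True, q: False}
  {f: True, a: True, l: False, q: True}
  {f: True, a: True, l: False, q: False}
  {l: True, q: True, a: False, f: False}
  {l: True, a: False, q: False, f: False}
  {q: True, a: False, l: False, f: False}


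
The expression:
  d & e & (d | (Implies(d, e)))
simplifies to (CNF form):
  d & e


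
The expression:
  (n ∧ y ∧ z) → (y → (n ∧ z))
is always true.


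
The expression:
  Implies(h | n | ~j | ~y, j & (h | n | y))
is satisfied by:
  {j: True, n: True, y: True, h: True}
  {j: True, n: True, y: True, h: False}
  {j: True, n: True, h: True, y: False}
  {j: True, n: True, h: False, y: False}
  {j: True, y: True, h: True, n: False}
  {j: True, y: True, h: False, n: False}
  {j: True, y: False, h: True, n: False}


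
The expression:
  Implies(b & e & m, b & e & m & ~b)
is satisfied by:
  {m: False, b: False, e: False}
  {e: True, m: False, b: False}
  {b: True, m: False, e: False}
  {e: True, b: True, m: False}
  {m: True, e: False, b: False}
  {e: True, m: True, b: False}
  {b: True, m: True, e: False}


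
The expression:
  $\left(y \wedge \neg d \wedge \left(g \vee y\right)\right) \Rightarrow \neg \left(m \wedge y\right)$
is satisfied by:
  {d: True, m: False, y: False}
  {m: False, y: False, d: False}
  {d: True, y: True, m: False}
  {y: True, m: False, d: False}
  {d: True, m: True, y: False}
  {m: True, d: False, y: False}
  {d: True, y: True, m: True}


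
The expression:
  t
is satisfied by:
  {t: True}


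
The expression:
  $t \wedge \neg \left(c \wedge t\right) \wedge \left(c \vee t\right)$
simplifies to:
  $t \wedge \neg c$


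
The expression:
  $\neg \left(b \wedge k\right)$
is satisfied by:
  {k: False, b: False}
  {b: True, k: False}
  {k: True, b: False}


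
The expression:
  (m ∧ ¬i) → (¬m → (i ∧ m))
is always true.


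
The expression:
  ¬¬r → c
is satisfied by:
  {c: True, r: False}
  {r: False, c: False}
  {r: True, c: True}


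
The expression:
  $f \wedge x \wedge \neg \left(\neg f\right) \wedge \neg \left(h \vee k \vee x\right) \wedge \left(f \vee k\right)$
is never true.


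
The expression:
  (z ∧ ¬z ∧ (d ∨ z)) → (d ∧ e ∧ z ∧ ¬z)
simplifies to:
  True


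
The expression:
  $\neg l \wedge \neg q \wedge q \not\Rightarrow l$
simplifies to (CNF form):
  $\text{False}$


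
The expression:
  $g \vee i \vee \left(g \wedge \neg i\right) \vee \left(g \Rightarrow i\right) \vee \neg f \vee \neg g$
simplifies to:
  $\text{True}$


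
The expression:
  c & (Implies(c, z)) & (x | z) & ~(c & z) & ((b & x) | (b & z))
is never true.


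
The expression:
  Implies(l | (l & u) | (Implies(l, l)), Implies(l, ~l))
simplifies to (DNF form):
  ~l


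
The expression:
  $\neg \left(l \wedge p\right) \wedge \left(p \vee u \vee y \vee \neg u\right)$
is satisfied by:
  {l: False, p: False}
  {p: True, l: False}
  {l: True, p: False}


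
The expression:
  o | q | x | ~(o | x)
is always true.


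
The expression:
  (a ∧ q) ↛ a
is never true.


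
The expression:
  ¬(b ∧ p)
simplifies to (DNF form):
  ¬b ∨ ¬p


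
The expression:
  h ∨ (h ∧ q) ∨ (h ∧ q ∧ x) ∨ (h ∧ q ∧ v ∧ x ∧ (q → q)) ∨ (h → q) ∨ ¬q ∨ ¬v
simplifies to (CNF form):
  True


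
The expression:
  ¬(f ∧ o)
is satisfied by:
  {o: False, f: False}
  {f: True, o: False}
  {o: True, f: False}


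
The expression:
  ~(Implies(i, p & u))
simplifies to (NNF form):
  i & (~p | ~u)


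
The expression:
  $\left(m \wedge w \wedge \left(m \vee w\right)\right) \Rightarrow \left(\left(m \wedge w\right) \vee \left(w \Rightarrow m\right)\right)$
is always true.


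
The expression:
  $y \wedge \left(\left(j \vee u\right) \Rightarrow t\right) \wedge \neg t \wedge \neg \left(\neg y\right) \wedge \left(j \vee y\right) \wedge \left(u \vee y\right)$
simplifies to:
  $y \wedge \neg j \wedge \neg t \wedge \neg u$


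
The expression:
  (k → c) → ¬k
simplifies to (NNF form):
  ¬c ∨ ¬k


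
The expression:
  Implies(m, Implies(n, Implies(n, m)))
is always true.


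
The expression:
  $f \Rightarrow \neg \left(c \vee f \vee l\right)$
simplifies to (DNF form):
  $\neg f$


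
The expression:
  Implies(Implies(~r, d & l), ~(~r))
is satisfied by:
  {r: True, l: False, d: False}
  {l: False, d: False, r: False}
  {r: True, d: True, l: False}
  {d: True, l: False, r: False}
  {r: True, l: True, d: False}
  {l: True, r: False, d: False}
  {r: True, d: True, l: True}


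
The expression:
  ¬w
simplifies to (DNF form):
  ¬w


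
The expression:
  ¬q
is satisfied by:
  {q: False}


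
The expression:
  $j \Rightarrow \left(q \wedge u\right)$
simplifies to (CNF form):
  $\left(q \vee \neg j\right) \wedge \left(u \vee \neg j\right)$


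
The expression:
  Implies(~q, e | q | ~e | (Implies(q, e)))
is always true.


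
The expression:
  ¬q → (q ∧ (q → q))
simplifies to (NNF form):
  q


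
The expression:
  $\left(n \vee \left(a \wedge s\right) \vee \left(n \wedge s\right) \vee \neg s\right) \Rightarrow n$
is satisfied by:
  {n: True, s: True, a: False}
  {n: True, a: False, s: False}
  {n: True, s: True, a: True}
  {n: True, a: True, s: False}
  {s: True, a: False, n: False}


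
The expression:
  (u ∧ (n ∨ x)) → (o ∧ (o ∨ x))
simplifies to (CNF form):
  (o ∨ ¬n ∨ ¬u) ∧ (o ∨ ¬u ∨ ¬x)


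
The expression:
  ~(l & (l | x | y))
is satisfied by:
  {l: False}


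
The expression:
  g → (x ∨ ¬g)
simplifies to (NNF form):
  x ∨ ¬g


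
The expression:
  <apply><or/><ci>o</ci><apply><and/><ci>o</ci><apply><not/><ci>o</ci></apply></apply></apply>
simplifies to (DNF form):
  <ci>o</ci>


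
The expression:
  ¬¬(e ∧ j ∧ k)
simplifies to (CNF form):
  e ∧ j ∧ k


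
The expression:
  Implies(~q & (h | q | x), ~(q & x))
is always true.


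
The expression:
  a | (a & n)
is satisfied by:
  {a: True}


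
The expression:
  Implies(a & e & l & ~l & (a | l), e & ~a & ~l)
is always true.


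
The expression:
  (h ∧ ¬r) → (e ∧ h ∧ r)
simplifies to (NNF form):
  r ∨ ¬h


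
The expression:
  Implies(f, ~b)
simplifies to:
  ~b | ~f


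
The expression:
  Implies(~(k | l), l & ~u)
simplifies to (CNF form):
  k | l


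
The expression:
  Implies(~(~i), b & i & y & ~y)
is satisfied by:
  {i: False}


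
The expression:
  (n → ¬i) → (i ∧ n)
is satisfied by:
  {i: True, n: True}


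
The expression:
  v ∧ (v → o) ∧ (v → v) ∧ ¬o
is never true.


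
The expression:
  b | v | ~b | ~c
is always true.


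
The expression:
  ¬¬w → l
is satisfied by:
  {l: True, w: False}
  {w: False, l: False}
  {w: True, l: True}


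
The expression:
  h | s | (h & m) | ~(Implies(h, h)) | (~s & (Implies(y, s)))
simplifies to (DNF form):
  h | s | ~y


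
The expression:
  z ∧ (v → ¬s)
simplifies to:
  z ∧ (¬s ∨ ¬v)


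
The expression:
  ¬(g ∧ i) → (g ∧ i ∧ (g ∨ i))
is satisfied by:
  {i: True, g: True}


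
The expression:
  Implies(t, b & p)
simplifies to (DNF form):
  ~t | (b & p)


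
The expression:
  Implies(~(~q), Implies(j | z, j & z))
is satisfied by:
  {q: False, z: False, j: False}
  {j: True, q: False, z: False}
  {z: True, q: False, j: False}
  {j: True, z: True, q: False}
  {q: True, j: False, z: False}
  {j: True, z: True, q: True}


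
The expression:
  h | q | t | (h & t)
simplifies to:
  h | q | t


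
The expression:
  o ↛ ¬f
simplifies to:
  f ∧ o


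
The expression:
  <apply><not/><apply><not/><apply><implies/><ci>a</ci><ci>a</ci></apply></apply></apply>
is always true.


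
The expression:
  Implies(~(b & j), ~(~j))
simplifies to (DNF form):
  j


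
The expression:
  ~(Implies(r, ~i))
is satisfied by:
  {r: True, i: True}


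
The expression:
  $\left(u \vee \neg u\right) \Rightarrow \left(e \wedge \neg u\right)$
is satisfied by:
  {e: True, u: False}


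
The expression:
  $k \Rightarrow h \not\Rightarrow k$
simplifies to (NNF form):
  $\neg k$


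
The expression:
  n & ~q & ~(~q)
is never true.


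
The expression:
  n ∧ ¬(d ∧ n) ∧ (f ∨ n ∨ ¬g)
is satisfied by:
  {n: True, d: False}


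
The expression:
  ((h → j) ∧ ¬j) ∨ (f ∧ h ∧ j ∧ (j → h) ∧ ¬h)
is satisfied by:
  {h: False, j: False}


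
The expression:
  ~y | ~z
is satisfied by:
  {z: False, y: False}
  {y: True, z: False}
  {z: True, y: False}


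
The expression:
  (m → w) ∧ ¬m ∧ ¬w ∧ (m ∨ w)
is never true.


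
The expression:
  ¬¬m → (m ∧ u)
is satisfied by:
  {u: True, m: False}
  {m: False, u: False}
  {m: True, u: True}


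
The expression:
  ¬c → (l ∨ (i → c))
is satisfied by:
  {l: True, c: True, i: False}
  {l: True, c: False, i: False}
  {c: True, l: False, i: False}
  {l: False, c: False, i: False}
  {i: True, l: True, c: True}
  {i: True, l: True, c: False}
  {i: True, c: True, l: False}
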